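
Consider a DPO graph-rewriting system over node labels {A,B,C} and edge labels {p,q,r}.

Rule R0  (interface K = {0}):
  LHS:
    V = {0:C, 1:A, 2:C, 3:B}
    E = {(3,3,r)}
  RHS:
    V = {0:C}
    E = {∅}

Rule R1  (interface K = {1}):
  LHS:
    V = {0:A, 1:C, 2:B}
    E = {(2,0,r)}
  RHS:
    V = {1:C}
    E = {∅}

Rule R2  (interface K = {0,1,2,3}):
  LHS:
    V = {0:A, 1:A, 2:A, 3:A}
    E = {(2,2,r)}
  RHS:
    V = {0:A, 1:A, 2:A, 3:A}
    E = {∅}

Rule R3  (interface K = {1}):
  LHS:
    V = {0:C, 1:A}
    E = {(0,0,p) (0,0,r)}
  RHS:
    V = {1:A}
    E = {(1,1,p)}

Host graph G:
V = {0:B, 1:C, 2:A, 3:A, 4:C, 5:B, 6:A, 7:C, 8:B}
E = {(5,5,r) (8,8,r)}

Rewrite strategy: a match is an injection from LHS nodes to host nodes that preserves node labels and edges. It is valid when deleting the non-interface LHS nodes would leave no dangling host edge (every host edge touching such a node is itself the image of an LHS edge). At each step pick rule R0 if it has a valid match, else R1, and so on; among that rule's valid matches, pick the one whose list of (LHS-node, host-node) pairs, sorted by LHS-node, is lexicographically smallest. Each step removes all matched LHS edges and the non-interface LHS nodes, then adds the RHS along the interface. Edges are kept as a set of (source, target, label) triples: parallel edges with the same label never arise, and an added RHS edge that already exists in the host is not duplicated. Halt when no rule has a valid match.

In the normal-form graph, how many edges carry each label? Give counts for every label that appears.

Answer: (no edges)

Derivation:
start.  V:9 E:2  edges: 5-r->5 8-r->8
1. fire R0 via {0↦1, 1↦2, 2↦4, 3↦5}  →  V:6 E:1  edges: 8-r->8
2. fire R0 via {0↦1, 1↦3, 2↦7, 3↦8}  →  V:3 E:0  edges: ∅
final graph: no rule applies after step 2
NF edges: []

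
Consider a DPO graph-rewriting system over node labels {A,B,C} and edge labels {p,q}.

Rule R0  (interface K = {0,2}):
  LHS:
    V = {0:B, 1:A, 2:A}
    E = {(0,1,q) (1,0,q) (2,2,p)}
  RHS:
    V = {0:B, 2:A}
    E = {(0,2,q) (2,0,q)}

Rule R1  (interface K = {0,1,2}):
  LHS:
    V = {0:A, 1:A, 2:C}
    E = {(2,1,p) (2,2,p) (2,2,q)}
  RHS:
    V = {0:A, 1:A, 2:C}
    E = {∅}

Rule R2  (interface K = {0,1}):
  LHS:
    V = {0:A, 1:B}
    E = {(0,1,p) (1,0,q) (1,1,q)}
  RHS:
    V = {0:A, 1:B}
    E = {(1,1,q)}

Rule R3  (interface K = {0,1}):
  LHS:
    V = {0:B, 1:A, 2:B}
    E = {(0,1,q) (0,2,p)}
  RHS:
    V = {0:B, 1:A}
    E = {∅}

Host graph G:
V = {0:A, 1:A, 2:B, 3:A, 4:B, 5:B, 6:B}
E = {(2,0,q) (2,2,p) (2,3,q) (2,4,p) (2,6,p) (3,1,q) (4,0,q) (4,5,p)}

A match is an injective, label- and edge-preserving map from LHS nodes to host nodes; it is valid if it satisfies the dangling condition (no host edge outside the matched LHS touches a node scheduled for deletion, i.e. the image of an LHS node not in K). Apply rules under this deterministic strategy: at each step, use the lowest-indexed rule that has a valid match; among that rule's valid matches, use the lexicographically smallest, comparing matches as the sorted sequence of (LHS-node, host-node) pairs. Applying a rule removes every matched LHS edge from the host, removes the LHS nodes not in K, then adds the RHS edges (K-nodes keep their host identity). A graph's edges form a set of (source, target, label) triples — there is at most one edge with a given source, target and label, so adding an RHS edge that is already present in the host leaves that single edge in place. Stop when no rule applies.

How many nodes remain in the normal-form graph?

Answer: 4

Rewrite trace:
[0] host  ⇒  7 nodes, 8 edges  {2-q->0 2-p->2 2-q->3 2-p->4 2-p->6 3-q->1 4-q->0 4-p->5}
[1] R3 @ {0↦2, 1↦0, 2↦6}  ⇒  6 nodes, 6 edges  {2-p->2 2-q->3 2-p->4 3-q->1 4-q->0 4-p->5}
[2] R3 @ {0↦4, 1↦0, 2↦5}  ⇒  5 nodes, 4 edges  {2-p->2 2-q->3 2-p->4 3-q->1}
[3] R3 @ {0↦2, 1↦3, 2↦4}  ⇒  4 nodes, 2 edges  {2-p->2 3-q->1}
final graph: no rule applies after step 3
NF nodes: {0:A, 1:A, 2:B, 3:A}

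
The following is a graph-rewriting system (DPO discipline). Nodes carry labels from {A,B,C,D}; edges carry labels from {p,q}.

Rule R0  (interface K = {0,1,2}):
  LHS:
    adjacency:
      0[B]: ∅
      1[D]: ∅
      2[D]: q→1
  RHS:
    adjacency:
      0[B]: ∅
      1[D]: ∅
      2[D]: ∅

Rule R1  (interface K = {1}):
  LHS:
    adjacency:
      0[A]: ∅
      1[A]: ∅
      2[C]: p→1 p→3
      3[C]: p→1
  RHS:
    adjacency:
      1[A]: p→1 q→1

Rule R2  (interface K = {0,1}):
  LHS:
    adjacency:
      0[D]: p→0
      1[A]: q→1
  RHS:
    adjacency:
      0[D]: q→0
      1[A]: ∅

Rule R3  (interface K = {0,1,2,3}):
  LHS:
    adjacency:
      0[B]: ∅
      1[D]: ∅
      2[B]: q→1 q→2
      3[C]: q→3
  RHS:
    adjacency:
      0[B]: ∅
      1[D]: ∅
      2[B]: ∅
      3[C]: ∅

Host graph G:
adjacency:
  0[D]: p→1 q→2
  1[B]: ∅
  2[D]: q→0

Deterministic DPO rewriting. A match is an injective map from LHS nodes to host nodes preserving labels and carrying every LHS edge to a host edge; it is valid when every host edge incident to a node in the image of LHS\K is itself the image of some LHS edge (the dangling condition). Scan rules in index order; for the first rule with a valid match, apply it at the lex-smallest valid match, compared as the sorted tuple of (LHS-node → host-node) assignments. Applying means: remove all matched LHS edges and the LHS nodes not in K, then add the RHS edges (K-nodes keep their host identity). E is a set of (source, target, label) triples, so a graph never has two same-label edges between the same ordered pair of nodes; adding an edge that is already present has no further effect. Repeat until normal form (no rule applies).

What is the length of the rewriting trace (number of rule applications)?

[0] host  ⇒  3 nodes, 3 edges  {0-p->1 0-q->2 2-q->0}
[1] R0 @ {0↦1, 1↦0, 2↦2}  ⇒  3 nodes, 2 edges  {0-p->1 0-q->2}
[2] R0 @ {0↦1, 1↦2, 2↦0}  ⇒  3 nodes, 1 edges  {0-p->1}
final graph: no rule applies after step 2

Answer: 2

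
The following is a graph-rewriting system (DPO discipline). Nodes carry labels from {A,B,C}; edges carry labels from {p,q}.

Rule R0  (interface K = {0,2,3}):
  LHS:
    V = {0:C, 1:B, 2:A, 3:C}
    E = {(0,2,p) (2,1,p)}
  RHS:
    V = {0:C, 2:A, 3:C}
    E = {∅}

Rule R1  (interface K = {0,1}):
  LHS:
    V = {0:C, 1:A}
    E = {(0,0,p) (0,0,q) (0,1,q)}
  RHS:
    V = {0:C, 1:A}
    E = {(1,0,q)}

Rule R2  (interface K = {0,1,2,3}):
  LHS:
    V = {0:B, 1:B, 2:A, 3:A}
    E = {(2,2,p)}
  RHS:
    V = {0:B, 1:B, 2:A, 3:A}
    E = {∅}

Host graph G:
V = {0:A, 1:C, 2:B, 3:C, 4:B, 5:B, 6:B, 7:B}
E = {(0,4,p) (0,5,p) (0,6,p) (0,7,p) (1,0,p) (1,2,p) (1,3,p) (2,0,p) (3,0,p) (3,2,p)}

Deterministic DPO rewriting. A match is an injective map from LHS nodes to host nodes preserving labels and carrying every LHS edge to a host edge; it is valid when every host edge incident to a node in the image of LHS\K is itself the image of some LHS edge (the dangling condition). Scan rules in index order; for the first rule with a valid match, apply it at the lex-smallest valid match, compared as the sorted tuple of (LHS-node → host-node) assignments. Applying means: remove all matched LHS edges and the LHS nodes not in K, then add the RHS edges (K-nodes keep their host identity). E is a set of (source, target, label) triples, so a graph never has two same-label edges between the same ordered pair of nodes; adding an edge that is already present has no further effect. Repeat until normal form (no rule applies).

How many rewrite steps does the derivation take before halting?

[0] host  ⇒  8 nodes, 10 edges  {0-p->4 0-p->5 0-p->6 0-p->7 1-p->0 1-p->2 1-p->3 2-p->0 3-p->0 3-p->2}
[1] R0 @ {0↦1, 1↦4, 2↦0, 3↦3}  ⇒  7 nodes, 8 edges  {0-p->5 0-p->6 0-p->7 1-p->2 1-p->3 2-p->0 3-p->0 3-p->2}
[2] R0 @ {0↦3, 1↦5, 2↦0, 3↦1}  ⇒  6 nodes, 6 edges  {0-p->6 0-p->7 1-p->2 1-p->3 2-p->0 3-p->2}
halt: no rule applies after step 2

Answer: 2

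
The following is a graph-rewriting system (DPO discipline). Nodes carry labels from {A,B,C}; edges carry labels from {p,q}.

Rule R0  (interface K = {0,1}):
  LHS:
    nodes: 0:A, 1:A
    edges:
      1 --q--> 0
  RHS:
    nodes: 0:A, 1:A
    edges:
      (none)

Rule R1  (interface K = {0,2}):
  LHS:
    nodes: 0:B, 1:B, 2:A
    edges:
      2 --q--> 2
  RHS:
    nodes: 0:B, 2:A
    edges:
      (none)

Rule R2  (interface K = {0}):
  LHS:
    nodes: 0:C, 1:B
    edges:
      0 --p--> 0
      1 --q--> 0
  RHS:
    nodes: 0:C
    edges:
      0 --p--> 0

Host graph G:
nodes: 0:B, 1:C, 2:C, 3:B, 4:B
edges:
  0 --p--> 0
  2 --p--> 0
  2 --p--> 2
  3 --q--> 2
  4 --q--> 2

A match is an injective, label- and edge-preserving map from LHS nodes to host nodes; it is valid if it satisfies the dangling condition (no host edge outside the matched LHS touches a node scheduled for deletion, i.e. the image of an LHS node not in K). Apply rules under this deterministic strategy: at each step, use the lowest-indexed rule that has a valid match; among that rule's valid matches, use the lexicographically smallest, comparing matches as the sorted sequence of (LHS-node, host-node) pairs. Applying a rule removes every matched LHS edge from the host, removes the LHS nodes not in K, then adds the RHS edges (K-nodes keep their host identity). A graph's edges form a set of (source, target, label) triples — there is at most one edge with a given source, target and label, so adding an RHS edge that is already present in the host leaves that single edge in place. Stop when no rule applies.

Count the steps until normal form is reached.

Answer: 2

Derivation:
[0] host  ⇒  5 nodes, 5 edges  {0-p->0 2-p->0 2-p->2 3-q->2 4-q->2}
[1] R2 @ {0↦2, 1↦3}  ⇒  4 nodes, 4 edges  {0-p->0 2-p->0 2-p->2 4-q->2}
[2] R2 @ {0↦2, 1↦4}  ⇒  3 nodes, 3 edges  {0-p->0 2-p->0 2-p->2}
final graph: no rule applies after step 2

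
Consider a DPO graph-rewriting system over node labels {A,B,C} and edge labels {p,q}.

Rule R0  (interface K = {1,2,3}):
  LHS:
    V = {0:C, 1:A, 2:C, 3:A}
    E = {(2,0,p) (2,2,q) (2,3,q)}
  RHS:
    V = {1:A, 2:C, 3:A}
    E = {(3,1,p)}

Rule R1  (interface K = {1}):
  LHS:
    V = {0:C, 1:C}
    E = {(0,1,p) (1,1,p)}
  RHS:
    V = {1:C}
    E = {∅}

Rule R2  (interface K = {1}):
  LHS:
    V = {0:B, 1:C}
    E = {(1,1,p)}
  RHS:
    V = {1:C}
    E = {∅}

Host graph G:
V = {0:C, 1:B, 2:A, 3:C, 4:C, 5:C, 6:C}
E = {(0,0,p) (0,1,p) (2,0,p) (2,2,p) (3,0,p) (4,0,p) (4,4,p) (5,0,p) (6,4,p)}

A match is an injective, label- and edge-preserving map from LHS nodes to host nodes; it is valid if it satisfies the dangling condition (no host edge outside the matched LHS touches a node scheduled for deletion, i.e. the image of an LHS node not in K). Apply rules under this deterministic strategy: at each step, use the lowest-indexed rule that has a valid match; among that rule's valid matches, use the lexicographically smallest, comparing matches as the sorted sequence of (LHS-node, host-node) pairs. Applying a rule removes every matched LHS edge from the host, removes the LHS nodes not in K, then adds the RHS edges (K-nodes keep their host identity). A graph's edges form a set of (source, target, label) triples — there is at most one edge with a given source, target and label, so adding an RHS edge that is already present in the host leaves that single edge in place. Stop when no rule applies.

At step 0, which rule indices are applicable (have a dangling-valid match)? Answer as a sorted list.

Answer: [R1]

Rewrite trace:
R0: no valid match — LHS pattern not found
R1: 3 valid matches — {0↦3, 1↦0}, {0↦5, 1↦0}, {0↦6, 1↦4}
R2: no valid match — 2 raw matches, all fail dangling condition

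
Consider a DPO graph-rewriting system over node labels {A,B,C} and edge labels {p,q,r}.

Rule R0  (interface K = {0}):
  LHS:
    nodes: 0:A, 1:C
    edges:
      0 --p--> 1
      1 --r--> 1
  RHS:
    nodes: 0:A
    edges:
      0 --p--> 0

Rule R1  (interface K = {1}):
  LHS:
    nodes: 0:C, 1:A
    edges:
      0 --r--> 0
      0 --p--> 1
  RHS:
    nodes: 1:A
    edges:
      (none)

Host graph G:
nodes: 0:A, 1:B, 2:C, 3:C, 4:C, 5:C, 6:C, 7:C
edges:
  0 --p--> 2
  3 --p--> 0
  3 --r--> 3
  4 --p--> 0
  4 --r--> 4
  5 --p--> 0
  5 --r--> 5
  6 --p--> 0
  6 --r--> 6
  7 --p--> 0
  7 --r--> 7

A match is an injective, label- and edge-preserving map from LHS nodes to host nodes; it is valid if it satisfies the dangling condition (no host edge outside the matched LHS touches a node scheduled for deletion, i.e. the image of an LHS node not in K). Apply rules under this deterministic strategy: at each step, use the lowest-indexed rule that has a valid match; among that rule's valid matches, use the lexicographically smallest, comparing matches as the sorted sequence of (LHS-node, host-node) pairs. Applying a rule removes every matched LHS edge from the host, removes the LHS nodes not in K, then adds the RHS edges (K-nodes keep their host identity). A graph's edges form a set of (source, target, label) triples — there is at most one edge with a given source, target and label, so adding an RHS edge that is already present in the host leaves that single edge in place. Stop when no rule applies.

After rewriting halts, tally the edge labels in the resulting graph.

start.  V:8 E:11  edges: 0-p->2 3-p->0 3-r->3 4-p->0 4-r->4 5-p->0 5-r->5 6-p->0 6-r->6 7-p->0 7-r->7
1. fire R1 via {0↦3, 1↦0}  →  V:7 E:9  edges: 0-p->2 4-p->0 4-r->4 5-p->0 5-r->5 6-p->0 6-r->6 7-p->0 7-r->7
2. fire R1 via {0↦4, 1↦0}  →  V:6 E:7  edges: 0-p->2 5-p->0 5-r->5 6-p->0 6-r->6 7-p->0 7-r->7
3. fire R1 via {0↦5, 1↦0}  →  V:5 E:5  edges: 0-p->2 6-p->0 6-r->6 7-p->0 7-r->7
4. fire R1 via {0↦6, 1↦0}  →  V:4 E:3  edges: 0-p->2 7-p->0 7-r->7
5. fire R1 via {0↦7, 1↦0}  →  V:3 E:1  edges: 0-p->2
final graph: no rule applies after step 5
NF edges: [(0, 2, 'p')]

Answer: p:1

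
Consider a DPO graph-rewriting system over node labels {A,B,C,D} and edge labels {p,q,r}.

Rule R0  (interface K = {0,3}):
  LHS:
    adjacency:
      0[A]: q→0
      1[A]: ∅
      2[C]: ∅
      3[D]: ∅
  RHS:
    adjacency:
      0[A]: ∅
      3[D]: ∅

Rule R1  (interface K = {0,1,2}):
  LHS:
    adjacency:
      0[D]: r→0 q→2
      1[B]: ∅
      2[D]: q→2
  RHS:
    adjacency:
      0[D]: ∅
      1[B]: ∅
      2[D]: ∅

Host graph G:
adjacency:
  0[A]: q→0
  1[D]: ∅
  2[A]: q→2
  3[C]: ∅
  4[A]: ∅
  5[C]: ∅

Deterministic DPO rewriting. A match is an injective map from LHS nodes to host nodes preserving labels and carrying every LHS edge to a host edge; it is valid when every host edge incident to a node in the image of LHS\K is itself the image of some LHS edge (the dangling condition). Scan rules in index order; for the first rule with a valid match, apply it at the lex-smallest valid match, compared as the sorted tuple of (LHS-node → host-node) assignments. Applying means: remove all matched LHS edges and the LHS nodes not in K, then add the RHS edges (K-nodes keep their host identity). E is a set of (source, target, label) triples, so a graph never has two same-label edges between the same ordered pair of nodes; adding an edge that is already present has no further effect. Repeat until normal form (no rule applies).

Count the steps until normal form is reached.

initial: |V|=6 |E|=2  E = 0-q->0 2-q->2
step 1: apply R0 at {0↦0, 1↦4, 2↦3, 3↦1}  → |V|=4 |E|=1  E = 2-q->2
step 2: apply R0 at {0↦2, 1↦0, 2↦5, 3↦1}  → |V|=2 |E|=0  E = ∅
final graph: no rule applies after step 2

Answer: 2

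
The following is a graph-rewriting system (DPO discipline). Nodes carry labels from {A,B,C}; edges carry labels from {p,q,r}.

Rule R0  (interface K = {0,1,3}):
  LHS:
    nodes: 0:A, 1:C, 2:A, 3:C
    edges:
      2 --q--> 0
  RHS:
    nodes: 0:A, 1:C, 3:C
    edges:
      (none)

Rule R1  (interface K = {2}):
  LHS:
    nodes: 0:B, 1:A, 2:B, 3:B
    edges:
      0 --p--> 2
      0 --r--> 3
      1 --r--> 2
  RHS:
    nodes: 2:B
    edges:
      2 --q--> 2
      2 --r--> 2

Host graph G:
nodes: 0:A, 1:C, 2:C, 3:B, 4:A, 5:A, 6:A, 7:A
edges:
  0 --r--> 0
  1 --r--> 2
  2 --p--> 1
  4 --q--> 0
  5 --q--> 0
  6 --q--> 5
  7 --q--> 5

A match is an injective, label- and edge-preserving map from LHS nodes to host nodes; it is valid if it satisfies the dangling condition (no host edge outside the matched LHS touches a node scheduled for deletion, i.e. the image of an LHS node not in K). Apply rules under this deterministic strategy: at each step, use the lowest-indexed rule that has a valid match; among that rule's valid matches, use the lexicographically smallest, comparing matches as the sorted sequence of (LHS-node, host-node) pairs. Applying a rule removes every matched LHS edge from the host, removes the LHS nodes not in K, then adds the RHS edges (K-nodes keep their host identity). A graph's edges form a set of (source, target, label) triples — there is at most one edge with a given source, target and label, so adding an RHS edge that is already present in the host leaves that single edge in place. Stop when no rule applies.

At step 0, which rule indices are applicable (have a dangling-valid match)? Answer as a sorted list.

Answer: [R0]

Rewrite trace:
R0: 6 valid matches — {0↦0, 1↦1, 2↦4, 3↦2}, {0↦0, 1↦2, 2↦4, 3↦1}, {0↦5, 1↦1, 2↦6, 3↦2} (+3 more)
R1: no valid match — LHS pattern not found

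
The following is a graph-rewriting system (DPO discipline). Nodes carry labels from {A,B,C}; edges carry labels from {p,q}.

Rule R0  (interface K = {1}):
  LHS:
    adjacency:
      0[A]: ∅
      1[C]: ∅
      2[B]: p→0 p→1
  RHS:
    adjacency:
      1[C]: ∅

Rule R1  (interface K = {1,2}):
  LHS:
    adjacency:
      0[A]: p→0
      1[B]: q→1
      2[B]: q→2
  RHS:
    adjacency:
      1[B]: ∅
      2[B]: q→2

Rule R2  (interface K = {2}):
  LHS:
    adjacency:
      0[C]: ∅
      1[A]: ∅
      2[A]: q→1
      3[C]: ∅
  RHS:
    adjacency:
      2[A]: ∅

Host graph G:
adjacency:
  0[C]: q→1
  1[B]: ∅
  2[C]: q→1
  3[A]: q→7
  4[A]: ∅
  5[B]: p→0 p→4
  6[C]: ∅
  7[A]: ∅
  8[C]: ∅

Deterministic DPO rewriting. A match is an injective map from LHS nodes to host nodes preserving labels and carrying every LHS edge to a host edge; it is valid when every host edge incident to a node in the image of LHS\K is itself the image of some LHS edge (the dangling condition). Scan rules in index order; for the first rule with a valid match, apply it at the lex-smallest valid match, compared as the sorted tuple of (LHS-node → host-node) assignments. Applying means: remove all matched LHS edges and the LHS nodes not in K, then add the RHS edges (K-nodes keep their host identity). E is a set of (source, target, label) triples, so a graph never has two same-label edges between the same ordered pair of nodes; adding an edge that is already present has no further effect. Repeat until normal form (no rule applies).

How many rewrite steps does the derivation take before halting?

Answer: 2

Steps:
initial: |V|=9 |E|=5  E = 0-q->1 2-q->1 3-q->7 5-p->0 5-p->4
step 1: apply R0 at {0↦4, 1↦0, 2↦5}  → |V|=7 |E|=3  E = 0-q->1 2-q->1 3-q->7
step 2: apply R2 at {0↦6, 1↦7, 2↦3, 3↦8}  → |V|=4 |E|=2  E = 0-q->1 2-q->1
final graph: no rule applies after step 2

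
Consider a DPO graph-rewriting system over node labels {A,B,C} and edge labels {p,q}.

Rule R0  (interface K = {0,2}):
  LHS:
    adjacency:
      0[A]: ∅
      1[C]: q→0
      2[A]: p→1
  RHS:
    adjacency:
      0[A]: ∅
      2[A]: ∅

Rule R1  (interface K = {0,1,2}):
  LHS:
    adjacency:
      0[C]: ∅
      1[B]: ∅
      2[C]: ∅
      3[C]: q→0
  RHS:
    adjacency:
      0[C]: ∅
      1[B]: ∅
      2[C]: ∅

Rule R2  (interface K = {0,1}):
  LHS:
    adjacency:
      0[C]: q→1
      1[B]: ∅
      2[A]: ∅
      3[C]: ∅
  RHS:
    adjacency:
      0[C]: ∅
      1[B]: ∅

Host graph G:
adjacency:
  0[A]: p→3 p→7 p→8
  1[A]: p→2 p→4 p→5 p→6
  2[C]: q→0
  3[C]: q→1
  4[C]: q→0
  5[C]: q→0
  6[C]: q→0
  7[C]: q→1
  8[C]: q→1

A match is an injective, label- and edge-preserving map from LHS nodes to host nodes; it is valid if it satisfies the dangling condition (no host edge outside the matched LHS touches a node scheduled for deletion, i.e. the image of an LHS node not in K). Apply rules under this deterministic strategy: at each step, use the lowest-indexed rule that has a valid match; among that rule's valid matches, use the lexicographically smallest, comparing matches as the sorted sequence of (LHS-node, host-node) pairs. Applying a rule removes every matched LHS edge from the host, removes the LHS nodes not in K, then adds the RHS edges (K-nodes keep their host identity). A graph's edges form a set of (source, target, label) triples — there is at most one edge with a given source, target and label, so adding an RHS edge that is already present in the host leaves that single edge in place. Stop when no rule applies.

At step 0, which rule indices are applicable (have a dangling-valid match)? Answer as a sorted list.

Answer: [R0]

Derivation:
R0: 7 valid matches — {0↦0, 1↦2, 2↦1}, {0↦0, 1↦4, 2↦1}, {0↦0, 1↦5, 2↦1} (+4 more)
R1: no valid match — LHS pattern not found
R2: no valid match — LHS pattern not found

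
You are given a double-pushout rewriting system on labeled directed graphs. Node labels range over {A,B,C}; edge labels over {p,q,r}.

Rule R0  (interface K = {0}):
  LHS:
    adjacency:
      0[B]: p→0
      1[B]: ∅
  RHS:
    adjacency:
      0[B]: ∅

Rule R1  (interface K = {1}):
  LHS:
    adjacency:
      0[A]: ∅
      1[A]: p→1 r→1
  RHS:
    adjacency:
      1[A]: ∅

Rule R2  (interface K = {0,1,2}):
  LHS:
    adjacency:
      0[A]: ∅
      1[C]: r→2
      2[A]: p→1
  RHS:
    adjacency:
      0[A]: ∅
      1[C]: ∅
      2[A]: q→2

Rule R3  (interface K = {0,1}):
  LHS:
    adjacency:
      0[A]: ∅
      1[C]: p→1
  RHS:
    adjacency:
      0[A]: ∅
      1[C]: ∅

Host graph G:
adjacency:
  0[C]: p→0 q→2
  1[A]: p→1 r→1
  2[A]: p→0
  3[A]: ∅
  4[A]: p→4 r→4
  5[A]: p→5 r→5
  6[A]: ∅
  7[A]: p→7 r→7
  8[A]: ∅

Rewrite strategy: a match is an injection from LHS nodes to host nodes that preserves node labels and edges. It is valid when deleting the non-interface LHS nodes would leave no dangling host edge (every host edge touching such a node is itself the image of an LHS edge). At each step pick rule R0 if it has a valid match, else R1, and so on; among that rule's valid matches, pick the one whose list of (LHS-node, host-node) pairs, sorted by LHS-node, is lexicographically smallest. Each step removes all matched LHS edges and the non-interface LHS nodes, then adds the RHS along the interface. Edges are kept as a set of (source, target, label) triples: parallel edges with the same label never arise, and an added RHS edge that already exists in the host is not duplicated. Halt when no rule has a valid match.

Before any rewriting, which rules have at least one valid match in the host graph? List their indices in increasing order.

Answer: [R1,R3]

Derivation:
R0: no valid match — LHS pattern not found
R1: 12 valid matches — {0↦3, 1↦1}, {0↦3, 1↦4}, {0↦3, 1↦5} (+9 more)
R2: no valid match — LHS pattern not found
R3: 8 valid matches — {0↦1, 1↦0}, {0↦2, 1↦0}, {0↦3, 1↦0} (+5 more)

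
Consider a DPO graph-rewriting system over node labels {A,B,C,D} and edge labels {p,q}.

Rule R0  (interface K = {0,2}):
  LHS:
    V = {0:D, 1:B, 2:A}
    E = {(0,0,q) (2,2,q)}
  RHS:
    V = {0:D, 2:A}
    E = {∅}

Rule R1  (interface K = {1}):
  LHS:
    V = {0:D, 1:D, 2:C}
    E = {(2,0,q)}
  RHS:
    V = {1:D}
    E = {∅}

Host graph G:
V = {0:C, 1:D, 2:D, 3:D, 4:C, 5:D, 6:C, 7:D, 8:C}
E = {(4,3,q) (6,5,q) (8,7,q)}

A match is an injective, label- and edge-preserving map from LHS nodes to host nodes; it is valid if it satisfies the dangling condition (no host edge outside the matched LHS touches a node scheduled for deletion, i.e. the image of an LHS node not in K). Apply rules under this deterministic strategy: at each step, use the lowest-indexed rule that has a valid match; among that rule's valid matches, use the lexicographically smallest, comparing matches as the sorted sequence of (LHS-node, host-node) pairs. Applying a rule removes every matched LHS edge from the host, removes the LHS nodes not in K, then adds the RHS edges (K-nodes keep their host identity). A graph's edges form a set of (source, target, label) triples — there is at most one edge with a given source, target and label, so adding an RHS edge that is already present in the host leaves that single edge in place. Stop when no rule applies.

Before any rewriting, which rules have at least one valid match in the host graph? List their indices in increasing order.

Answer: [R1]

Rewrite trace:
R0: no valid match — LHS pattern not found
R1: 12 valid matches — {0↦3, 1↦1, 2↦4}, {0↦3, 1↦2, 2↦4}, {0↦3, 1↦5, 2↦4} (+9 more)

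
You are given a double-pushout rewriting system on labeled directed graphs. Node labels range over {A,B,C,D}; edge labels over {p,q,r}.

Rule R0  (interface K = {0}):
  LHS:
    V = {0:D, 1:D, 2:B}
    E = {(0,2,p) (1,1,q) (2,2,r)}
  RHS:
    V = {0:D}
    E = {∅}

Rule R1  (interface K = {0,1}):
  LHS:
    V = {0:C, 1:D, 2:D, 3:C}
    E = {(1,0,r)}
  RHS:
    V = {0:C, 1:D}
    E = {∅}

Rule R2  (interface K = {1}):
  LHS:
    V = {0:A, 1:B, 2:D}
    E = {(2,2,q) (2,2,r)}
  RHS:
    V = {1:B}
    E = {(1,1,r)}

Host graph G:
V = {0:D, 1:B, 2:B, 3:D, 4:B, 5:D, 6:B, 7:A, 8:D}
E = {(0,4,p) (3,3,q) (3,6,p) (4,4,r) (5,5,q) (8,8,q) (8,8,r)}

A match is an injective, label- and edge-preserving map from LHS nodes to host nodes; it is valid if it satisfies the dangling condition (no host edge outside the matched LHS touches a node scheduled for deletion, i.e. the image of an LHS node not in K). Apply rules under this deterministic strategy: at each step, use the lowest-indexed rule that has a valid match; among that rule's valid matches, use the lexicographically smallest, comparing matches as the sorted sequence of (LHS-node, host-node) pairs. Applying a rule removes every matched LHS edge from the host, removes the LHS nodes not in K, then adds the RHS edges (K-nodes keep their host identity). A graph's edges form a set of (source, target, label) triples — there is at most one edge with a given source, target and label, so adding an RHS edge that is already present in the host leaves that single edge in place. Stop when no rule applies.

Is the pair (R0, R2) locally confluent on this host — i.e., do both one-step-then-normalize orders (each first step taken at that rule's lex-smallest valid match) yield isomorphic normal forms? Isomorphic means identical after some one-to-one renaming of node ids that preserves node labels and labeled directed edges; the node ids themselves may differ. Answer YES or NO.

Answer: YES

Derivation:
branch R0-first: apply at {0↦0, 1↦5, 2↦4} → |E|=4, then 1 more step(s) → NF |V|=5 |E|=3 V={0:D, 1:B, 2:B, 3:D, 6:B} E=1-r->1 3-q->3 3-p->6
branch R2-first: apply at {0↦7, 1↦1, 2↦8} → |E|=6, then 1 more step(s) → NF |V|=5 |E|=3 V={0:D, 1:B, 2:B, 3:D, 6:B} E=1-r->1 3-q->3 3-p->6
graphs isomorphic (equal up to label-preserving node renaming)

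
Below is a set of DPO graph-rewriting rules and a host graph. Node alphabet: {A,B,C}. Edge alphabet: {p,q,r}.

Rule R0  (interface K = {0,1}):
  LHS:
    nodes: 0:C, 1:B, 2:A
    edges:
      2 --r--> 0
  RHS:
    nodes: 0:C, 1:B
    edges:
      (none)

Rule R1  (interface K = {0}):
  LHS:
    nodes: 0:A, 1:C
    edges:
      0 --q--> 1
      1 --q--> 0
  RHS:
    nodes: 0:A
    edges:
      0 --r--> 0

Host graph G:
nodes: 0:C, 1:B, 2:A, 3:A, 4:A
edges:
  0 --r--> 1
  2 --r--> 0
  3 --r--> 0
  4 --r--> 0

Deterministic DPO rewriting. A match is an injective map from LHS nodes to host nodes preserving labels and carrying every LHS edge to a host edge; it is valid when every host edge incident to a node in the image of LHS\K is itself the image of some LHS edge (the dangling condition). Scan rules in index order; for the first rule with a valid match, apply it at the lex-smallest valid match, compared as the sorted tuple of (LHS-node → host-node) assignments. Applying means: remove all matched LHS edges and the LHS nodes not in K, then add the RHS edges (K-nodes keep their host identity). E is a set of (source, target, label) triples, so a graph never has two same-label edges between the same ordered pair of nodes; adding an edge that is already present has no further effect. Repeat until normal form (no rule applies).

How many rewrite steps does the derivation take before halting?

initial: |V|=5 |E|=4  E = 0-r->1 2-r->0 3-r->0 4-r->0
step 1: apply R0 at {0↦0, 1↦1, 2↦2}  → |V|=4 |E|=3  E = 0-r->1 3-r->0 4-r->0
step 2: apply R0 at {0↦0, 1↦1, 2↦3}  → |V|=3 |E|=2  E = 0-r->1 4-r->0
step 3: apply R0 at {0↦0, 1↦1, 2↦4}  → |V|=2 |E|=1  E = 0-r->1
halt: no rule applies after step 3

Answer: 3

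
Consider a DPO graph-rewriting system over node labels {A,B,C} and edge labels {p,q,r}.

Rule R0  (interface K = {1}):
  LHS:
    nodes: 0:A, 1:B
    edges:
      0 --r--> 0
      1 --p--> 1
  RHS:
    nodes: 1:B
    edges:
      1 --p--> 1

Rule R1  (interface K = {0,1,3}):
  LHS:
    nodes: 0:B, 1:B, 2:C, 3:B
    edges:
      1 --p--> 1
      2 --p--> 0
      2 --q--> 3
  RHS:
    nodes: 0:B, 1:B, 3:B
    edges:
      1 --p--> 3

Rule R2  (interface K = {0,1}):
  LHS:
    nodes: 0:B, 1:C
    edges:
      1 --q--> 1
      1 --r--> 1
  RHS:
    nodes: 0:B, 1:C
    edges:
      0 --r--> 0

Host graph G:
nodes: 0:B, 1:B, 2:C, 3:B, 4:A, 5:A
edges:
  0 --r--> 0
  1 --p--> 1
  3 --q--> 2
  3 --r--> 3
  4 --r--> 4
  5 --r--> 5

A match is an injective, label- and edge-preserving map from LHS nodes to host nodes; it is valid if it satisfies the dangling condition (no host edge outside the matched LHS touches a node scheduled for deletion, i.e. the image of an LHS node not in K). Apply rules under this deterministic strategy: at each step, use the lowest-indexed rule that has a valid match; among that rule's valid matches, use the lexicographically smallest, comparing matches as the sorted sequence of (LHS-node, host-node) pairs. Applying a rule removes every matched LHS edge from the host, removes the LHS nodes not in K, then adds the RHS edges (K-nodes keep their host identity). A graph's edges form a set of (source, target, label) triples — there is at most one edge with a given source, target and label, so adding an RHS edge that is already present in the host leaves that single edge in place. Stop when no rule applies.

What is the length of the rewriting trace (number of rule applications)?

[0] host  ⇒  6 nodes, 6 edges  {0-r->0 1-p->1 3-q->2 3-r->3 4-r->4 5-r->5}
[1] R0 @ {0↦4, 1↦1}  ⇒  5 nodes, 5 edges  {0-r->0 1-p->1 3-q->2 3-r->3 5-r->5}
[2] R0 @ {0↦5, 1↦1}  ⇒  4 nodes, 4 edges  {0-r->0 1-p->1 3-q->2 3-r->3}
halt: no rule applies after step 2

Answer: 2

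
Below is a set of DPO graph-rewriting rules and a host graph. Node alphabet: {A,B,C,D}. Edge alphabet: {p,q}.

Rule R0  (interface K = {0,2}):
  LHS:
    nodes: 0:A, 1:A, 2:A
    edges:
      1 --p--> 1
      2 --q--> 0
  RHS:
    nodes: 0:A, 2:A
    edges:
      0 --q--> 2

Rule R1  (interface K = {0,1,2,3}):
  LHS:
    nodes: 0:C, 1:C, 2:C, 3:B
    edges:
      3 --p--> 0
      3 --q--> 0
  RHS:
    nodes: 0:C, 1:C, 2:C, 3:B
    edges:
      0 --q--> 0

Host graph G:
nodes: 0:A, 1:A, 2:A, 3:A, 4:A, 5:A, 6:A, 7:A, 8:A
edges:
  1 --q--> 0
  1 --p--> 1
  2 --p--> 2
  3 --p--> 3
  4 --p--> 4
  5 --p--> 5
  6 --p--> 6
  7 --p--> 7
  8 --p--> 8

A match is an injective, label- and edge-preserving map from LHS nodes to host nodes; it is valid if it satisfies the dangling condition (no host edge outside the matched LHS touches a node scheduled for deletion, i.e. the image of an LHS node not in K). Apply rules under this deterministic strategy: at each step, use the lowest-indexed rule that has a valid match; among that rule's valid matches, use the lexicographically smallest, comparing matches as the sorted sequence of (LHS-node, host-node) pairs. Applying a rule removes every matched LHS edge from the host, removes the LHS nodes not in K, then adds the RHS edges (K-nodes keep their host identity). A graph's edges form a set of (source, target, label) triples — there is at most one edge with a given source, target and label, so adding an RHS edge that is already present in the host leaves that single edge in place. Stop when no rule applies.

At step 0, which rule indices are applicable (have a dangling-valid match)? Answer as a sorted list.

Answer: [R0]

Steps:
R0: 7 valid matches — {0↦0, 1↦2, 2↦1}, {0↦0, 1↦3, 2↦1}, {0↦0, 1↦4, 2↦1} (+4 more)
R1: no valid match — LHS pattern not found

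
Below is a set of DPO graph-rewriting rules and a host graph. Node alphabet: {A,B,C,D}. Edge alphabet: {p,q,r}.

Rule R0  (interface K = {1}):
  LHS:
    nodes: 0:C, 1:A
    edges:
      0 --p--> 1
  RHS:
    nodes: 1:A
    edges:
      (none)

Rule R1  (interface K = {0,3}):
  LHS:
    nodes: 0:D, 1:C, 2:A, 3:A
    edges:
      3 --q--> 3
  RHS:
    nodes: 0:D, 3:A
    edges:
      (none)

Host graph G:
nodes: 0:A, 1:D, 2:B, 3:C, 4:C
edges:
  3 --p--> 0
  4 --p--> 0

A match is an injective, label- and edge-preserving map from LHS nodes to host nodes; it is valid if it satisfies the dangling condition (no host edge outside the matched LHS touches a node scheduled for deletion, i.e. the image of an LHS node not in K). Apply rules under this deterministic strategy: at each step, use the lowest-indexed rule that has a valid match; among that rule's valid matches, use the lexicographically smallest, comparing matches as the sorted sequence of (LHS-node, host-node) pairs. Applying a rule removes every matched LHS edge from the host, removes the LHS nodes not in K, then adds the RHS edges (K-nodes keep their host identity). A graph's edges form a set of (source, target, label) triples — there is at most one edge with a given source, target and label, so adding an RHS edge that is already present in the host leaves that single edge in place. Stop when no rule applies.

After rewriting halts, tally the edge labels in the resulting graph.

[0] host  ⇒  5 nodes, 2 edges  {3-p->0 4-p->0}
[1] R0 @ {0↦3, 1↦0}  ⇒  4 nodes, 1 edges  {4-p->0}
[2] R0 @ {0↦4, 1↦0}  ⇒  3 nodes, 0 edges  {∅}
normal form: no rule applies after step 2
NF edges: []

Answer: (no edges)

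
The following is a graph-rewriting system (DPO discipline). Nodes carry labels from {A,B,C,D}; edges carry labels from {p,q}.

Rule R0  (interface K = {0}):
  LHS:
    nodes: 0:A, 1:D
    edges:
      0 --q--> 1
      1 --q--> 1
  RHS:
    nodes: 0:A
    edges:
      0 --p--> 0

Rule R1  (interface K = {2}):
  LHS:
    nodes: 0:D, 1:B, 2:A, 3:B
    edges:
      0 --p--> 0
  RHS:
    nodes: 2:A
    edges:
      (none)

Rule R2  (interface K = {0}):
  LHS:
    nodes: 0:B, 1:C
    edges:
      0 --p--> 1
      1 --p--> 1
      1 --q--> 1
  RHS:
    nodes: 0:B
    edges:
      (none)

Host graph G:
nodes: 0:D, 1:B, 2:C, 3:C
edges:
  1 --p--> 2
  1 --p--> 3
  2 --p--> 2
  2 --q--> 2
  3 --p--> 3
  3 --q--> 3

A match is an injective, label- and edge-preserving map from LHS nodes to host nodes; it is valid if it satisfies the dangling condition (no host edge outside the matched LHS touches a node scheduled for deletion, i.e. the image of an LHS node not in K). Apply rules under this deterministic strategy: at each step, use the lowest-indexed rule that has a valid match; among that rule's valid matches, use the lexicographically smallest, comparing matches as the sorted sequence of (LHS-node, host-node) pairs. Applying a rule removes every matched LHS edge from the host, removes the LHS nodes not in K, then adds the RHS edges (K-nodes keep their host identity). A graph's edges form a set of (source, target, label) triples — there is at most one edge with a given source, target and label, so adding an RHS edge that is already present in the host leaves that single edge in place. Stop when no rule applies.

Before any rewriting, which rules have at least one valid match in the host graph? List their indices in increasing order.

Answer: [R2]

Steps:
R0: no valid match — LHS pattern not found
R1: no valid match — LHS pattern not found
R2: 2 valid matches — {0↦1, 1↦2}, {0↦1, 1↦3}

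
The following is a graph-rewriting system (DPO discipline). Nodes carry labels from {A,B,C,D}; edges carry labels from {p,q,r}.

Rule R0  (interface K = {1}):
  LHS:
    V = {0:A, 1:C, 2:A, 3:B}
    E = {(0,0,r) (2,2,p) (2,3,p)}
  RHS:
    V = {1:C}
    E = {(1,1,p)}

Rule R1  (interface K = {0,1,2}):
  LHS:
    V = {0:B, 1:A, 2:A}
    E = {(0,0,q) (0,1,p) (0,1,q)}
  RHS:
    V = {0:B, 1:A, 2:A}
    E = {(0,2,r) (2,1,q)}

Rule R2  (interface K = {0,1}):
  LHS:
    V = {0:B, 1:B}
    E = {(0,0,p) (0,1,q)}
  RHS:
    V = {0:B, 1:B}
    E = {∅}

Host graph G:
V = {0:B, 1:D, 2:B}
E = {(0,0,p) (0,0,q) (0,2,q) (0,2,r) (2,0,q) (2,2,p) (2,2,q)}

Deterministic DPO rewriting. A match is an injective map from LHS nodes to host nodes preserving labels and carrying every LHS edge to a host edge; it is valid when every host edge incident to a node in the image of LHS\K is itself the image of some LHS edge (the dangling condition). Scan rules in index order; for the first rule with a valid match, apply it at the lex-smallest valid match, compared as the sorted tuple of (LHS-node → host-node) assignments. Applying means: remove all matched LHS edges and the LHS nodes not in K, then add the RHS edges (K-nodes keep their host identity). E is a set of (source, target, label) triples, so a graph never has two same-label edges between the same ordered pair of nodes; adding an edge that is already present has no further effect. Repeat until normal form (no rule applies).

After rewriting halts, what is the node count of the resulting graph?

start.  V:3 E:7  edges: 0-p->0 0-q->0 0-q->2 0-r->2 2-q->0 2-p->2 2-q->2
1. fire R2 via {0↦0, 1↦2}  →  V:3 E:5  edges: 0-q->0 0-r->2 2-q->0 2-p->2 2-q->2
2. fire R2 via {0↦2, 1↦0}  →  V:3 E:3  edges: 0-q->0 0-r->2 2-q->2
final graph: no rule applies after step 2
NF nodes: {0:B, 1:D, 2:B}

Answer: 3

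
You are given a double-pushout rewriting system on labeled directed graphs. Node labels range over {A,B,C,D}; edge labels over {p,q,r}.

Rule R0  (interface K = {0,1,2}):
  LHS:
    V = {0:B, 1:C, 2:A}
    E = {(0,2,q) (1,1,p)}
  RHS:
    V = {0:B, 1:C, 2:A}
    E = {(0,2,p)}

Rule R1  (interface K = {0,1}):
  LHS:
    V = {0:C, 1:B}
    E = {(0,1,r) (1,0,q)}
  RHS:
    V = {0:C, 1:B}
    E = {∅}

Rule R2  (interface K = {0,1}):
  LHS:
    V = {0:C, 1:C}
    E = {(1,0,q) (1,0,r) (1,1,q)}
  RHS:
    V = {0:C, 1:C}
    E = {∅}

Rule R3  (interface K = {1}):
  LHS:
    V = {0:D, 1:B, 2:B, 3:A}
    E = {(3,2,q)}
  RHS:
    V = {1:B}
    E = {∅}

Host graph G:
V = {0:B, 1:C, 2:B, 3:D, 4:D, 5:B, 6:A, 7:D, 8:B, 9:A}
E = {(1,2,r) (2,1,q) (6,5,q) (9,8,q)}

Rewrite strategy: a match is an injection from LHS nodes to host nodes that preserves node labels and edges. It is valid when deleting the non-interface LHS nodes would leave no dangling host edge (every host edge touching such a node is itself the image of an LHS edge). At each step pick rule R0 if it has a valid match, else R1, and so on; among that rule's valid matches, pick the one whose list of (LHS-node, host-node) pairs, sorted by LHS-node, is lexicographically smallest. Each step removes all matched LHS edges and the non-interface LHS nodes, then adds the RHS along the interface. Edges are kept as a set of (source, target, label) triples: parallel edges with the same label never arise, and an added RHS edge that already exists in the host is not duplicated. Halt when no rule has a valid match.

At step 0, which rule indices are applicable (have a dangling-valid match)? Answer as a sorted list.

Answer: [R1,R3]

Rewrite trace:
R0: no valid match — LHS pattern not found
R1: 1 valid match — {0↦1, 1↦2}
R2: no valid match — LHS pattern not found
R3: 18 valid matches — {0↦3, 1↦0, 2↦5, 3↦6}, {0↦3, 1↦0, 2↦8, 3↦9}, {0↦3, 1↦2, 2↦5, 3↦6} (+15 more)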